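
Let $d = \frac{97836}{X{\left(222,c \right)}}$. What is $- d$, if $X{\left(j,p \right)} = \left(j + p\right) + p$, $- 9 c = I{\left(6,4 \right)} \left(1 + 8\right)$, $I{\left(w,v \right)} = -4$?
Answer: $- \frac{48918}{115} \approx -425.37$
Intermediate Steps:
$c = 4$ ($c = - \frac{\left(-4\right) \left(1 + 8\right)}{9} = - \frac{\left(-4\right) 9}{9} = \left(- \frac{1}{9}\right) \left(-36\right) = 4$)
$X{\left(j,p \right)} = j + 2 p$
$d = \frac{48918}{115}$ ($d = \frac{97836}{222 + 2 \cdot 4} = \frac{97836}{222 + 8} = \frac{97836}{230} = 97836 \cdot \frac{1}{230} = \frac{48918}{115} \approx 425.37$)
$- d = \left(-1\right) \frac{48918}{115} = - \frac{48918}{115}$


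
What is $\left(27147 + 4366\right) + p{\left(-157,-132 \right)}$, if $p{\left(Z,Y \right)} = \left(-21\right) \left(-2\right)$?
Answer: $31555$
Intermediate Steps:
$p{\left(Z,Y \right)} = 42$
$\left(27147 + 4366\right) + p{\left(-157,-132 \right)} = \left(27147 + 4366\right) + 42 = 31513 + 42 = 31555$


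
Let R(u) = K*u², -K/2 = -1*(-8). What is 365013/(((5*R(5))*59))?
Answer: -365013/118000 ≈ -3.0933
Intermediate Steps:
K = -16 (K = -(-2)*(-8) = -2*8 = -16)
R(u) = -16*u²
365013/(((5*R(5))*59)) = 365013/(((5*(-16*5²))*59)) = 365013/(((5*(-16*25))*59)) = 365013/(((5*(-400))*59)) = 365013/((-2000*59)) = 365013/(-118000) = 365013*(-1/118000) = -365013/118000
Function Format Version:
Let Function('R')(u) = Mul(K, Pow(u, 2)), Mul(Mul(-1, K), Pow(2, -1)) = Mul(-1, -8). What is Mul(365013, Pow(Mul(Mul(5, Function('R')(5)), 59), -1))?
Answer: Rational(-365013, 118000) ≈ -3.0933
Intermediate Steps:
K = -16 (K = Mul(-2, Mul(-1, -8)) = Mul(-2, 8) = -16)
Function('R')(u) = Mul(-16, Pow(u, 2))
Mul(365013, Pow(Mul(Mul(5, Function('R')(5)), 59), -1)) = Mul(365013, Pow(Mul(Mul(5, Mul(-16, Pow(5, 2))), 59), -1)) = Mul(365013, Pow(Mul(Mul(5, Mul(-16, 25)), 59), -1)) = Mul(365013, Pow(Mul(Mul(5, -400), 59), -1)) = Mul(365013, Pow(Mul(-2000, 59), -1)) = Mul(365013, Pow(-118000, -1)) = Mul(365013, Rational(-1, 118000)) = Rational(-365013, 118000)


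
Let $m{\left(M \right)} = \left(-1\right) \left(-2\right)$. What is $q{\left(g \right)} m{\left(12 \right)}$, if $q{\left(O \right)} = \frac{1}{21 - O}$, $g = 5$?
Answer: $\frac{1}{8} \approx 0.125$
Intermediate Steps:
$m{\left(M \right)} = 2$
$q{\left(g \right)} m{\left(12 \right)} = - \frac{1}{-21 + 5} \cdot 2 = - \frac{1}{-16} \cdot 2 = \left(-1\right) \left(- \frac{1}{16}\right) 2 = \frac{1}{16} \cdot 2 = \frac{1}{8}$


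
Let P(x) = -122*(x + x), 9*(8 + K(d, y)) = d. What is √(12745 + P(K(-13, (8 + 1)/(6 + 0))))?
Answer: √135445/3 ≈ 122.68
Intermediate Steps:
K(d, y) = -8 + d/9
P(x) = -244*x
√(12745 + P(K(-13, (8 + 1)/(6 + 0)))) = √(12745 - 244*(-8 + (⅑)*(-13))) = √(12745 - 244*(-8 - 13/9)) = √(12745 - 244*(-85/9)) = √(12745 + 20740/9) = √(135445/9) = √135445/3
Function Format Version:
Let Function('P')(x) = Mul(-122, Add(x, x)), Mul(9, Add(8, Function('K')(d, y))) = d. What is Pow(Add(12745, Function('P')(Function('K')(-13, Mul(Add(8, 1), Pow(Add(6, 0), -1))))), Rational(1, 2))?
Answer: Mul(Rational(1, 3), Pow(135445, Rational(1, 2))) ≈ 122.68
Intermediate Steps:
Function('K')(d, y) = Add(-8, Mul(Rational(1, 9), d))
Function('P')(x) = Mul(-244, x) (Function('P')(x) = Mul(-122, Mul(2, x)) = Mul(-244, x))
Pow(Add(12745, Function('P')(Function('K')(-13, Mul(Add(8, 1), Pow(Add(6, 0), -1))))), Rational(1, 2)) = Pow(Add(12745, Mul(-244, Add(-8, Mul(Rational(1, 9), -13)))), Rational(1, 2)) = Pow(Add(12745, Mul(-244, Add(-8, Rational(-13, 9)))), Rational(1, 2)) = Pow(Add(12745, Mul(-244, Rational(-85, 9))), Rational(1, 2)) = Pow(Add(12745, Rational(20740, 9)), Rational(1, 2)) = Pow(Rational(135445, 9), Rational(1, 2)) = Mul(Rational(1, 3), Pow(135445, Rational(1, 2)))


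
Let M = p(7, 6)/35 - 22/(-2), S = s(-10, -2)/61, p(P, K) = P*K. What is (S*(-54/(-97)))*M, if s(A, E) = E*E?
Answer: 216/485 ≈ 0.44536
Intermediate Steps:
p(P, K) = K*P
s(A, E) = E**2
S = 4/61 (S = (-2)**2/61 = 4*(1/61) = 4/61 ≈ 0.065574)
M = 61/5 (M = (6*7)/35 - 22/(-2) = 42*(1/35) - 22*(-1/2) = 6/5 + 11 = 61/5 ≈ 12.200)
(S*(-54/(-97)))*M = (4*(-54/(-97))/61)*(61/5) = (4*(-54*(-1/97))/61)*(61/5) = ((4/61)*(54/97))*(61/5) = (216/5917)*(61/5) = 216/485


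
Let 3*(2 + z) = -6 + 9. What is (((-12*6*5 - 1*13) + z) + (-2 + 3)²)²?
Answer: 139129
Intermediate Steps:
z = -1 (z = -2 + (-6 + 9)/3 = -2 + (⅓)*3 = -2 + 1 = -1)
(((-12*6*5 - 1*13) + z) + (-2 + 3)²)² = (((-12*6*5 - 1*13) - 1) + (-2 + 3)²)² = (((-3*24*5 - 13) - 1) + 1²)² = (((-72*5 - 13) - 1) + 1)² = (((-360 - 13) - 1) + 1)² = ((-373 - 1) + 1)² = (-374 + 1)² = (-373)² = 139129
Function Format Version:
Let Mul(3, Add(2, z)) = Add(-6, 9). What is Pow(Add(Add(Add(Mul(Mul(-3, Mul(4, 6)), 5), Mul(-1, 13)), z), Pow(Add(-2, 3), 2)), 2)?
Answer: 139129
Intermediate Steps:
z = -1 (z = Add(-2, Mul(Rational(1, 3), Add(-6, 9))) = Add(-2, Mul(Rational(1, 3), 3)) = Add(-2, 1) = -1)
Pow(Add(Add(Add(Mul(Mul(-3, Mul(4, 6)), 5), Mul(-1, 13)), z), Pow(Add(-2, 3), 2)), 2) = Pow(Add(Add(Add(Mul(Mul(-3, Mul(4, 6)), 5), Mul(-1, 13)), -1), Pow(Add(-2, 3), 2)), 2) = Pow(Add(Add(Add(Mul(Mul(-3, 24), 5), -13), -1), Pow(1, 2)), 2) = Pow(Add(Add(Add(Mul(-72, 5), -13), -1), 1), 2) = Pow(Add(Add(Add(-360, -13), -1), 1), 2) = Pow(Add(Add(-373, -1), 1), 2) = Pow(Add(-374, 1), 2) = Pow(-373, 2) = 139129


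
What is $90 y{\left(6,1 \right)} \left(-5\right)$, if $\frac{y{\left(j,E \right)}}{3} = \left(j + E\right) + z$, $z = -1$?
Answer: $-8100$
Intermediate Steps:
$y{\left(j,E \right)} = -3 + 3 E + 3 j$ ($y{\left(j,E \right)} = 3 \left(\left(j + E\right) - 1\right) = 3 \left(\left(E + j\right) - 1\right) = 3 \left(-1 + E + j\right) = -3 + 3 E + 3 j$)
$90 y{\left(6,1 \right)} \left(-5\right) = 90 \left(-3 + 3 \cdot 1 + 3 \cdot 6\right) \left(-5\right) = 90 \left(-3 + 3 + 18\right) \left(-5\right) = 90 \cdot 18 \left(-5\right) = 90 \left(-90\right) = -8100$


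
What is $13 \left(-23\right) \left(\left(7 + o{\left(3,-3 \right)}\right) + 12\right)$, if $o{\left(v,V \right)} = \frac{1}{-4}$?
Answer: $- \frac{22425}{4} \approx -5606.3$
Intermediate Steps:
$o{\left(v,V \right)} = - \frac{1}{4}$
$13 \left(-23\right) \left(\left(7 + o{\left(3,-3 \right)}\right) + 12\right) = 13 \left(-23\right) \left(\left(7 - \frac{1}{4}\right) + 12\right) = - 299 \left(\frac{27}{4} + 12\right) = \left(-299\right) \frac{75}{4} = - \frac{22425}{4}$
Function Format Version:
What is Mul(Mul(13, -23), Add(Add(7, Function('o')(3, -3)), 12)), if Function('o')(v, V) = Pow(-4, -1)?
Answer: Rational(-22425, 4) ≈ -5606.3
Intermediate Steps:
Function('o')(v, V) = Rational(-1, 4)
Mul(Mul(13, -23), Add(Add(7, Function('o')(3, -3)), 12)) = Mul(Mul(13, -23), Add(Add(7, Rational(-1, 4)), 12)) = Mul(-299, Add(Rational(27, 4), 12)) = Mul(-299, Rational(75, 4)) = Rational(-22425, 4)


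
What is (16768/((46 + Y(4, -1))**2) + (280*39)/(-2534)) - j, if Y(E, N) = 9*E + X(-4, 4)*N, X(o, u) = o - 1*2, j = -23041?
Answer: 504573983/21901 ≈ 23039.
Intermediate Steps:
X(o, u) = -2 + o (X(o, u) = o - 2 = -2 + o)
Y(E, N) = -6*N + 9*E (Y(E, N) = 9*E + (-2 - 4)*N = 9*E - 6*N = -6*N + 9*E)
(16768/((46 + Y(4, -1))**2) + (280*39)/(-2534)) - j = (16768/((46 + (-6*(-1) + 9*4))**2) + (280*39)/(-2534)) - 1*(-23041) = (16768/((46 + (6 + 36))**2) + 10920*(-1/2534)) + 23041 = (16768/((46 + 42)**2) - 780/181) + 23041 = (16768/(88**2) - 780/181) + 23041 = (16768/7744 - 780/181) + 23041 = (16768*(1/7744) - 780/181) + 23041 = (262/121 - 780/181) + 23041 = -46958/21901 + 23041 = 504573983/21901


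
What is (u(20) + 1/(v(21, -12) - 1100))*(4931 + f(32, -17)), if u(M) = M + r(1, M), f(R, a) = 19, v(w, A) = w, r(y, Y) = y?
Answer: 112157100/1079 ≈ 1.0395e+5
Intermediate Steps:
u(M) = 1 + M (u(M) = M + 1 = 1 + M)
(u(20) + 1/(v(21, -12) - 1100))*(4931 + f(32, -17)) = ((1 + 20) + 1/(21 - 1100))*(4931 + 19) = (21 + 1/(-1079))*4950 = (21 - 1/1079)*4950 = (22658/1079)*4950 = 112157100/1079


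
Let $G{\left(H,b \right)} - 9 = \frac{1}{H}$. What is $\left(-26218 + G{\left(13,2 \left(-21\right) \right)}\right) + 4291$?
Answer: $- \frac{284933}{13} \approx -21918.0$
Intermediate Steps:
$G{\left(H,b \right)} = 9 + \frac{1}{H}$
$\left(-26218 + G{\left(13,2 \left(-21\right) \right)}\right) + 4291 = \left(-26218 + \left(9 + \frac{1}{13}\right)\right) + 4291 = \left(-26218 + \frac{118}{13}\right) + 4291 = - \frac{340716}{13} + 4291 = - \frac{284933}{13}$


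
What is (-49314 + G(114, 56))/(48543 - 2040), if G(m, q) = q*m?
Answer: -4770/5167 ≈ -0.92317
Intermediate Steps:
G(m, q) = m*q
(-49314 + G(114, 56))/(48543 - 2040) = (-49314 + 114*56)/(48543 - 2040) = (-49314 + 6384)/46503 = -42930*1/46503 = -4770/5167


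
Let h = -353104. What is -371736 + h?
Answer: -724840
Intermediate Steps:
-371736 + h = -371736 - 353104 = -724840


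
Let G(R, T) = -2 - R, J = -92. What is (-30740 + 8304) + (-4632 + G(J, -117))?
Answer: -26978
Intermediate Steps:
(-30740 + 8304) + (-4632 + G(J, -117)) = (-30740 + 8304) + (-4632 + (-2 - 1*(-92))) = -22436 + (-4632 + (-2 + 92)) = -22436 + (-4632 + 90) = -22436 - 4542 = -26978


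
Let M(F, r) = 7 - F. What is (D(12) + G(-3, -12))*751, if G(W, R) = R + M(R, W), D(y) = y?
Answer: 14269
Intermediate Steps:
G(W, R) = 7 (G(W, R) = R + (7 - R) = 7)
(D(12) + G(-3, -12))*751 = (12 + 7)*751 = 19*751 = 14269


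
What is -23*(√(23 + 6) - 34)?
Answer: 782 - 23*√29 ≈ 658.14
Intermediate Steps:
-23*(√(23 + 6) - 34) = -23*(√29 - 34) = -23*(-34 + √29) = 782 - 23*√29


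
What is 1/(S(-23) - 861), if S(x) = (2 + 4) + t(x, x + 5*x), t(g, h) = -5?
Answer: -1/860 ≈ -0.0011628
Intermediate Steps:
S(x) = 1 (S(x) = (2 + 4) - 5 = 6 - 5 = 1)
1/(S(-23) - 861) = 1/(1 - 861) = 1/(-860) = -1/860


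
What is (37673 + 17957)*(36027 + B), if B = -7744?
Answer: 1573383290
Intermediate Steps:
(37673 + 17957)*(36027 + B) = (37673 + 17957)*(36027 - 7744) = 55630*28283 = 1573383290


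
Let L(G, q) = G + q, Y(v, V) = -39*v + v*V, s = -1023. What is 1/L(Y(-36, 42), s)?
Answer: -1/1131 ≈ -0.00088417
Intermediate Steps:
Y(v, V) = -39*v + V*v
1/L(Y(-36, 42), s) = 1/(-36*(-39 + 42) - 1023) = 1/(-36*3 - 1023) = 1/(-108 - 1023) = 1/(-1131) = -1/1131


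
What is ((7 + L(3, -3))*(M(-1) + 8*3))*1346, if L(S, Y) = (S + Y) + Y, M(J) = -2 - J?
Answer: 123832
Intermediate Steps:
L(S, Y) = S + 2*Y
((7 + L(3, -3))*(M(-1) + 8*3))*1346 = ((7 + (3 + 2*(-3)))*((-2 - 1*(-1)) + 8*3))*1346 = ((7 + (3 - 6))*((-2 + 1) + 24))*1346 = ((7 - 3)*(-1 + 24))*1346 = (4*23)*1346 = 92*1346 = 123832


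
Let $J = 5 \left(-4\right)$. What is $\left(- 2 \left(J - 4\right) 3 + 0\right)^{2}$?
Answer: $20736$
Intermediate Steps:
$J = -20$
$\left(- 2 \left(J - 4\right) 3 + 0\right)^{2} = \left(- 2 \left(-20 - 4\right) 3 + 0\right)^{2} = \left(\left(-2\right) \left(-24\right) 3 + 0\right)^{2} = \left(48 \cdot 3 + 0\right)^{2} = \left(144 + 0\right)^{2} = 144^{2} = 20736$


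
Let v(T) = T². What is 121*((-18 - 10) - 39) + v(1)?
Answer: -8106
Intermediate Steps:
121*((-18 - 10) - 39) + v(1) = 121*((-18 - 10) - 39) + 1² = 121*(-28 - 39) + 1 = 121*(-67) + 1 = -8107 + 1 = -8106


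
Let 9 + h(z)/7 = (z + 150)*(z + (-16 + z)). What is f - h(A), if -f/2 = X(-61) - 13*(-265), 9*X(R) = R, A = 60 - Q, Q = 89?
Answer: 502781/9 ≈ 55865.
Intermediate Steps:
A = -29 (A = 60 - 1*89 = 60 - 89 = -29)
h(z) = -63 + 7*(-16 + 2*z)*(150 + z) (h(z) = -63 + 7*((z + 150)*(z + (-16 + z))) = -63 + 7*((150 + z)*(-16 + 2*z)) = -63 + 7*((-16 + 2*z)*(150 + z)) = -63 + 7*(-16 + 2*z)*(150 + z))
X(R) = R/9
f = -61888/9 (f = -2*((⅑)*(-61) - 13*(-265)) = -2*(-61/9 - 1*(-3445)) = -2*(-61/9 + 3445) = -2*30944/9 = -61888/9 ≈ -6876.4)
f - h(A) = -61888/9 - (-16863 + 14*(-29)² + 1988*(-29)) = -61888/9 - (-16863 + 14*841 - 57652) = -61888/9 - (-16863 + 11774 - 57652) = -61888/9 - 1*(-62741) = -61888/9 + 62741 = 502781/9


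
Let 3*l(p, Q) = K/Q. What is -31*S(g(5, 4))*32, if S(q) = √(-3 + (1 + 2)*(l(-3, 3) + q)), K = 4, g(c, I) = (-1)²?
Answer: -1984*√3/3 ≈ -1145.5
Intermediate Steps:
g(c, I) = 1
l(p, Q) = 4/(3*Q) (l(p, Q) = (4/Q)/3 = 4/(3*Q))
S(q) = √(-5/3 + 3*q) (S(q) = √(-3 + (1 + 2)*((4/3)/3 + q)) = √(-3 + 3*((4/3)*(⅓) + q)) = √(-3 + 3*(4/9 + q)) = √(-3 + (4/3 + 3*q)) = √(-5/3 + 3*q))
-31*S(g(5, 4))*32 = -31*√(-15 + 27*1)/3*32 = -31*√(-15 + 27)/3*32 = -31*√12/3*32 = -31*2*√3/3*32 = -62*√3/3*32 = -1984*√3/3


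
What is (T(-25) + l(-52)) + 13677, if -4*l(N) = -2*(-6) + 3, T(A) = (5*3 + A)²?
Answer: 55093/4 ≈ 13773.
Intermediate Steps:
T(A) = (15 + A)²
l(N) = -15/4 (l(N) = -(-2*(-6) + 3)/4 = -(12 + 3)/4 = -¼*15 = -15/4)
(T(-25) + l(-52)) + 13677 = ((15 - 25)² - 15/4) + 13677 = ((-10)² - 15/4) + 13677 = (100 - 15/4) + 13677 = 385/4 + 13677 = 55093/4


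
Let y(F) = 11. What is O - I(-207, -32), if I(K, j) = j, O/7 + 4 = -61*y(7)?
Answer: -4693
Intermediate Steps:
O = -4725 (O = -28 + 7*(-61*11) = -28 + 7*(-671) = -28 - 4697 = -4725)
O - I(-207, -32) = -4725 - 1*(-32) = -4725 + 32 = -4693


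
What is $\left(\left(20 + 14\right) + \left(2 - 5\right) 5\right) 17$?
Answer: $323$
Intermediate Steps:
$\left(\left(20 + 14\right) + \left(2 - 5\right) 5\right) 17 = \left(34 - 15\right) 17 = 19 \cdot 17 = 323$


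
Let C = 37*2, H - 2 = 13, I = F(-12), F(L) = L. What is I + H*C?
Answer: 1098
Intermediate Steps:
I = -12
H = 15 (H = 2 + 13 = 15)
C = 74
I + H*C = -12 + 15*74 = -12 + 1110 = 1098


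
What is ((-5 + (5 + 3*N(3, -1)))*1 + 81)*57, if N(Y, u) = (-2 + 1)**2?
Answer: 4788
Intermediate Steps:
N(Y, u) = 1 (N(Y, u) = (-1)**2 = 1)
((-5 + (5 + 3*N(3, -1)))*1 + 81)*57 = ((-5 + (5 + 3*1))*1 + 81)*57 = ((-5 + (5 + 3))*1 + 81)*57 = ((-5 + 8)*1 + 81)*57 = (3*1 + 81)*57 = (3 + 81)*57 = 84*57 = 4788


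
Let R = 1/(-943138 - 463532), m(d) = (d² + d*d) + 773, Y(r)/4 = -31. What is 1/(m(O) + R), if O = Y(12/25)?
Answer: 1406670/44345271749 ≈ 3.1721e-5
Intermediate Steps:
Y(r) = -124 (Y(r) = 4*(-31) = -124)
O = -124
m(d) = 773 + 2*d² (m(d) = (d² + d²) + 773 = 2*d² + 773 = 773 + 2*d²)
R = -1/1406670 (R = 1/(-1406670) = -1/1406670 ≈ -7.1090e-7)
1/(m(O) + R) = 1/((773 + 2*(-124)²) - 1/1406670) = 1/((773 + 2*15376) - 1/1406670) = 1/((773 + 30752) - 1/1406670) = 1/(31525 - 1/1406670) = 1/(44345271749/1406670) = 1406670/44345271749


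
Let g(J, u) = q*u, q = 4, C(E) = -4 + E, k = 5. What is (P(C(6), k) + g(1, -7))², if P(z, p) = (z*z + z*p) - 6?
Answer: 400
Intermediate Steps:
P(z, p) = -6 + z² + p*z (P(z, p) = (z² + p*z) - 6 = -6 + z² + p*z)
g(J, u) = 4*u
(P(C(6), k) + g(1, -7))² = ((-6 + (-4 + 6)² + 5*(-4 + 6)) + 4*(-7))² = ((-6 + 2² + 5*2) - 28)² = ((-6 + 4 + 10) - 28)² = (8 - 28)² = (-20)² = 400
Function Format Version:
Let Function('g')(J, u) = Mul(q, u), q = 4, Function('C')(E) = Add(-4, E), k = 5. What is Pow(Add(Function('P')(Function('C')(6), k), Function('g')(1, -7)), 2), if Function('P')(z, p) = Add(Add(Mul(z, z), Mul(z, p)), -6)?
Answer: 400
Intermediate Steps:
Function('P')(z, p) = Add(-6, Pow(z, 2), Mul(p, z)) (Function('P')(z, p) = Add(Add(Pow(z, 2), Mul(p, z)), -6) = Add(-6, Pow(z, 2), Mul(p, z)))
Function('g')(J, u) = Mul(4, u)
Pow(Add(Function('P')(Function('C')(6), k), Function('g')(1, -7)), 2) = Pow(Add(Add(-6, Pow(Add(-4, 6), 2), Mul(5, Add(-4, 6))), Mul(4, -7)), 2) = Pow(Add(Add(-6, Pow(2, 2), Mul(5, 2)), -28), 2) = Pow(Add(Add(-6, 4, 10), -28), 2) = Pow(Add(8, -28), 2) = Pow(-20, 2) = 400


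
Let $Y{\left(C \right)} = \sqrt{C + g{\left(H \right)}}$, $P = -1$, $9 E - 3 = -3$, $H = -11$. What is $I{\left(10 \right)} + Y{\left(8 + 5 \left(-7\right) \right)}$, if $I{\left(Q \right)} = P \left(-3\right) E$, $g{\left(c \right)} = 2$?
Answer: $5 i \approx 5.0 i$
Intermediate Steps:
$E = 0$ ($E = \frac{1}{3} + \frac{1}{9} \left(-3\right) = \frac{1}{3} - \frac{1}{3} = 0$)
$I{\left(Q \right)} = 0$ ($I{\left(Q \right)} = \left(-1\right) \left(-3\right) 0 = 3 \cdot 0 = 0$)
$Y{\left(C \right)} = \sqrt{2 + C}$ ($Y{\left(C \right)} = \sqrt{C + 2} = \sqrt{2 + C}$)
$I{\left(10 \right)} + Y{\left(8 + 5 \left(-7\right) \right)} = 0 + \sqrt{2 + \left(8 + 5 \left(-7\right)\right)} = 0 + \sqrt{2 + \left(8 - 35\right)} = 0 + \sqrt{2 - 27} = 0 + \sqrt{-25} = 0 + 5 i = 5 i$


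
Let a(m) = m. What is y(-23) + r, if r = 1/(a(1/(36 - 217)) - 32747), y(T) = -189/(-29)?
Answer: 1120237063/171889032 ≈ 6.5172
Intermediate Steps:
y(T) = 189/29 (y(T) = -189*(-1/29) = 189/29)
r = -181/5927208 (r = 1/(1/(36 - 217) - 32747) = 1/(1/(-181) - 32747) = 1/(-1/181 - 32747) = 1/(-5927208/181) = -181/5927208 ≈ -3.0537e-5)
y(-23) + r = 189/29 - 181/5927208 = 1120237063/171889032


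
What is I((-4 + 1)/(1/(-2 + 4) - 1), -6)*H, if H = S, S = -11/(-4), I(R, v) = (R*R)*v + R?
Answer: -1155/2 ≈ -577.50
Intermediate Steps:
I(R, v) = R + v*R² (I(R, v) = R²*v + R = v*R² + R = R + v*R²)
S = 11/4 (S = -11*(-¼) = 11/4 ≈ 2.7500)
H = 11/4 ≈ 2.7500
I((-4 + 1)/(1/(-2 + 4) - 1), -6)*H = (((-4 + 1)/(1/(-2 + 4) - 1))*(1 + ((-4 + 1)/(1/(-2 + 4) - 1))*(-6)))*(11/4) = ((-3/(1/2 - 1))*(1 - 3/(1/2 - 1)*(-6)))*(11/4) = ((-3/(½ - 1))*(1 - 3/(½ - 1)*(-6)))*(11/4) = ((-3/(-½))*(1 - 3/(-½)*(-6)))*(11/4) = ((-3*(-2))*(1 - 3*(-2)*(-6)))*(11/4) = (6*(1 + 6*(-6)))*(11/4) = (6*(1 - 36))*(11/4) = (6*(-35))*(11/4) = -210*11/4 = -1155/2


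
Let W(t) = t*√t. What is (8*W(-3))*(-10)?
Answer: 240*I*√3 ≈ 415.69*I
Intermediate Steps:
W(t) = t^(3/2)
(8*W(-3))*(-10) = (8*(-3)^(3/2))*(-10) = (8*(-3*I*√3))*(-10) = -24*I*√3*(-10) = 240*I*√3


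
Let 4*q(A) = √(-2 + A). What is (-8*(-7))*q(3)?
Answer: 14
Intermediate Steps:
q(A) = √(-2 + A)/4
(-8*(-7))*q(3) = (-8*(-7))*(√(-2 + 3)/4) = 56*(√1/4) = 56*((¼)*1) = 56*(¼) = 14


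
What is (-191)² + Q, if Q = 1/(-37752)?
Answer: 1377230711/37752 ≈ 36481.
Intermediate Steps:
Q = -1/37752 ≈ -2.6489e-5
(-191)² + Q = (-191)² - 1/37752 = 36481 - 1/37752 = 1377230711/37752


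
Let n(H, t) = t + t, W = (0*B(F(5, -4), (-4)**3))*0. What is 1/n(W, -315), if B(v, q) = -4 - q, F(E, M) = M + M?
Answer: -1/630 ≈ -0.0015873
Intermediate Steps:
F(E, M) = 2*M
W = 0 (W = (0*(-4 - 1*(-4)**3))*0 = (0*(-4 - 1*(-64)))*0 = (0*(-4 + 64))*0 = (0*60)*0 = 0*0 = 0)
n(H, t) = 2*t
1/n(W, -315) = 1/(2*(-315)) = 1/(-630) = -1/630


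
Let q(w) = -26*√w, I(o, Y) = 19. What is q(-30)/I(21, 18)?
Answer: -26*I*√30/19 ≈ -7.4951*I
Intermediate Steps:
q(-30)/I(21, 18) = -26*I*√30/19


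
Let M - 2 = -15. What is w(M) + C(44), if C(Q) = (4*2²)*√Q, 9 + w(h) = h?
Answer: -22 + 32*√11 ≈ 84.132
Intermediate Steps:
M = -13 (M = 2 - 15 = -13)
w(h) = -9 + h
C(Q) = 16*√Q (C(Q) = (4*4)*√Q = 16*√Q)
w(M) + C(44) = (-9 - 13) + 16*√44 = -22 + 16*(2*√11) = -22 + 32*√11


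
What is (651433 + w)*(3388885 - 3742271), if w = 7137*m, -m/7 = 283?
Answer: 4766104260104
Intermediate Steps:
m = -1981 (m = -7*283 = -1981)
w = -14138397 (w = 7137*(-1981) = -14138397)
(651433 + w)*(3388885 - 3742271) = (651433 - 14138397)*(3388885 - 3742271) = -13486964*(-353386) = 4766104260104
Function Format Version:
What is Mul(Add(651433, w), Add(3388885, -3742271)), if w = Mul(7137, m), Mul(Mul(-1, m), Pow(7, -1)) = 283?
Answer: 4766104260104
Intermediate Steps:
m = -1981 (m = Mul(-7, 283) = -1981)
w = -14138397 (w = Mul(7137, -1981) = -14138397)
Mul(Add(651433, w), Add(3388885, -3742271)) = Mul(Add(651433, -14138397), Add(3388885, -3742271)) = Mul(-13486964, -353386) = 4766104260104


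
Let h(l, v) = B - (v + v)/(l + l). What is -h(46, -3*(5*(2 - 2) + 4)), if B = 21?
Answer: -489/23 ≈ -21.261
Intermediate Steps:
h(l, v) = 21 - v/l (h(l, v) = 21 - (v + v)/(l + l) = 21 - 2*v/(2*l) = 21 - 2*v*1/(2*l) = 21 - v/l)
-h(46, -3*(5*(2 - 2) + 4)) = -(21 - 1*(-3*(5*(2 - 2) + 4))/46) = -(21 - 1*(-3*(5*0 + 4))*1/46) = -(21 - 1*(-3*(0 + 4))*1/46) = -(21 - 1*(-3*4)*1/46) = -(21 - 1*(-12)*1/46) = -(21 + 6/23) = -1*489/23 = -489/23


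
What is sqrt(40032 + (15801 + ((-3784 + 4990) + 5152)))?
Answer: sqrt(62191) ≈ 249.38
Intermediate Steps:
sqrt(40032 + (15801 + ((-3784 + 4990) + 5152))) = sqrt(40032 + (15801 + (1206 + 5152))) = sqrt(40032 + (15801 + 6358)) = sqrt(40032 + 22159) = sqrt(62191)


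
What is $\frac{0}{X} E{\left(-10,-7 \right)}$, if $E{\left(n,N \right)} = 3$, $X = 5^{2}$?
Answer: $0$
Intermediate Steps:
$X = 25$
$\frac{0}{X} E{\left(-10,-7 \right)} = \frac{0}{25} \cdot 3 = 0 \cdot \frac{1}{25} \cdot 3 = 0 \cdot 3 = 0$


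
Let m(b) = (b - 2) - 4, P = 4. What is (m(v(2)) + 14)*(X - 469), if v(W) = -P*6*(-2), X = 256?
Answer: -11928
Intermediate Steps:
v(W) = 48 (v(W) = -4*6*(-2) = -24*(-2) = -1*(-48) = 48)
m(b) = -6 + b (m(b) = (-2 + b) - 4 = -6 + b)
(m(v(2)) + 14)*(X - 469) = ((-6 + 48) + 14)*(256 - 469) = (42 + 14)*(-213) = 56*(-213) = -11928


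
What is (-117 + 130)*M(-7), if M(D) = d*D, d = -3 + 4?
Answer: -91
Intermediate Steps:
d = 1
M(D) = D (M(D) = 1*D = D)
(-117 + 130)*M(-7) = (-117 + 130)*(-7) = 13*(-7) = -91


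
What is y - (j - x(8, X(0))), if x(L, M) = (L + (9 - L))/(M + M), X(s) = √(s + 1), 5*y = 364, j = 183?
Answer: -1057/10 ≈ -105.70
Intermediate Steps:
y = 364/5 (y = (⅕)*364 = 364/5 ≈ 72.800)
X(s) = √(1 + s)
x(L, M) = 9/(2*M) (x(L, M) = 9/((2*M)) = 9*(1/(2*M)) = 9/(2*M))
y - (j - x(8, X(0))) = 364/5 - (183 - 9/(2*(√(1 + 0)))) = 364/5 - (183 - 9/(2*(√1))) = 364/5 - (183 - 9/(2*1)) = 364/5 - (183 - 9/2) = 364/5 - 1*357/2 = 364/5 - 357/2 = -1057/10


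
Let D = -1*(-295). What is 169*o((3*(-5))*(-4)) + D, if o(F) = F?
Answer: 10435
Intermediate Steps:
D = 295
169*o((3*(-5))*(-4)) + D = 169*((3*(-5))*(-4)) + 295 = 169*(-15*(-4)) + 295 = 169*60 + 295 = 10140 + 295 = 10435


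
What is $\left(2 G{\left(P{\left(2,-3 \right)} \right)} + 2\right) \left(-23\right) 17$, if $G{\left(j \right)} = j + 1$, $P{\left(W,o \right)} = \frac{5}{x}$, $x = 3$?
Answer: $- \frac{8602}{3} \approx -2867.3$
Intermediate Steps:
$P{\left(W,o \right)} = \frac{5}{3}$
$G{\left(j \right)} = 1 + j$
$\left(2 G{\left(P{\left(2,-3 \right)} \right)} + 2\right) \left(-23\right) 17 = \left(2 \left(1 + \frac{5}{3}\right) + 2\right) \left(-23\right) 17 = \left(2 \cdot \frac{8}{3} + 2\right) \left(-23\right) 17 = \left(\frac{16}{3} + 2\right) \left(-23\right) 17 = \frac{22}{3} \left(-23\right) 17 = \left(- \frac{506}{3}\right) 17 = - \frac{8602}{3}$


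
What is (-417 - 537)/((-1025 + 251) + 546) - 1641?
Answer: -62199/38 ≈ -1636.8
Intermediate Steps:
(-417 - 537)/((-1025 + 251) + 546) - 1641 = -954/(-774 + 546) - 1641 = -954/(-228) - 1641 = -954*(-1/228) - 1641 = 159/38 - 1641 = -62199/38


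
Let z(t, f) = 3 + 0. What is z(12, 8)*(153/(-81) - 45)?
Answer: -422/3 ≈ -140.67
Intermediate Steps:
z(t, f) = 3
z(12, 8)*(153/(-81) - 45) = 3*(153/(-81) - 45) = 3*(153*(-1/81) - 45) = 3*(-17/9 - 45) = 3*(-422/9) = -422/3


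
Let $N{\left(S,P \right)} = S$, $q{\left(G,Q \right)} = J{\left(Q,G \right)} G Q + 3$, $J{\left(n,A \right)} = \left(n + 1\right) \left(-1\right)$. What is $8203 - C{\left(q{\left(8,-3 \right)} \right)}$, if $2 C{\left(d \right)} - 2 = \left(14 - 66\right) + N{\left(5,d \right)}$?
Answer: $\frac{16451}{2} \approx 8225.5$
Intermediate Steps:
$J{\left(n,A \right)} = -1 - n$ ($J{\left(n,A \right)} = \left(1 + n\right) \left(-1\right) = -1 - n$)
$q{\left(G,Q \right)} = 3 + G Q \left(-1 - Q\right)$ ($q{\left(G,Q \right)} = \left(-1 - Q\right) G Q + 3 = G \left(-1 - Q\right) Q + 3 = G Q \left(-1 - Q\right) + 3 = 3 + G Q \left(-1 - Q\right)$)
$C{\left(d \right)} = - \frac{45}{2}$ ($C{\left(d \right)} = 1 + \frac{\left(14 - 66\right) + 5}{2} = 1 + \frac{-52 + 5}{2} = 1 + \frac{1}{2} \left(-47\right) = 1 - \frac{47}{2} = - \frac{45}{2}$)
$8203 - C{\left(q{\left(8,-3 \right)} \right)} = 8203 - - \frac{45}{2} = 8203 + \frac{45}{2} = \frac{16451}{2}$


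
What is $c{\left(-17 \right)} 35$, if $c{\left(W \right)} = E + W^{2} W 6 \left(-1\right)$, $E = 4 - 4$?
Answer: $1031730$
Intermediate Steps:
$E = 0$ ($E = 4 - 4 = 0$)
$c{\left(W \right)} = - 6 W^{3}$ ($c{\left(W \right)} = 0 + W^{2} W 6 \left(-1\right) = 0 + W^{3} \cdot 6 \left(-1\right) = 0 + 6 W^{3} \left(-1\right) = 0 - 6 W^{3} = - 6 W^{3}$)
$c{\left(-17 \right)} 35 = - 6 \left(-17\right)^{3} \cdot 35 = \left(-6\right) \left(-4913\right) 35 = 29478 \cdot 35 = 1031730$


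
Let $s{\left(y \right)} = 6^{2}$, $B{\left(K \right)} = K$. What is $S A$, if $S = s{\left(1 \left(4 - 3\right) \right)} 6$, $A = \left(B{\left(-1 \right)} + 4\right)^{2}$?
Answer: $1944$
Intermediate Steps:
$s{\left(y \right)} = 36$
$A = 9$ ($A = \left(-1 + 4\right)^{2} = 3^{2} = 9$)
$S = 216$ ($S = 36 \cdot 6 = 216$)
$S A = 216 \cdot 9 = 1944$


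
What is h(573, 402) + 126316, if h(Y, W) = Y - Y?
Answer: 126316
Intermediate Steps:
h(Y, W) = 0
h(573, 402) + 126316 = 0 + 126316 = 126316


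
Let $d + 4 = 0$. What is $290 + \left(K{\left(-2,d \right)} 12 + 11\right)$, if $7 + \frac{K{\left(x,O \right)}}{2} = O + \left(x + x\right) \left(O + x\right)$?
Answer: $613$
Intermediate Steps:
$d = -4$ ($d = -4 + 0 = -4$)
$K{\left(x,O \right)} = -14 + 2 O + 4 x \left(O + x\right)$ ($K{\left(x,O \right)} = -14 + 2 \left(O + \left(x + x\right) \left(O + x\right)\right) = -14 + 2 \left(O + 2 x \left(O + x\right)\right) = -14 + \left(2 O + 4 x \left(O + x\right)\right) = -14 + 2 O + 4 x \left(O + x\right)$)
$290 + \left(K{\left(-2,d \right)} 12 + 11\right) = 290 + \left(\left(-14 + 2 \left(-4\right) + 4 \left(-2\right)^{2} + 4 \left(-4\right) \left(-2\right)\right) 12 + 11\right) = 290 + \left(\left(-14 - 8 + 4 \cdot 4 + 32\right) 12 + 11\right) = 290 + \left(\left(-14 - 8 + 16 + 32\right) 12 + 11\right) = 290 + \left(26 \cdot 12 + 11\right) = 290 + \left(312 + 11\right) = 290 + 323 = 613$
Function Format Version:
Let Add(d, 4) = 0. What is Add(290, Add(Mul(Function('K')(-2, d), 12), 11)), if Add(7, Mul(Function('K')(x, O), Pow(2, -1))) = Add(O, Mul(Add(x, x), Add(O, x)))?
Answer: 613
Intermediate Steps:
d = -4 (d = Add(-4, 0) = -4)
Function('K')(x, O) = Add(-14, Mul(2, O), Mul(4, x, Add(O, x))) (Function('K')(x, O) = Add(-14, Mul(2, Add(O, Mul(Add(x, x), Add(O, x))))) = Add(-14, Mul(2, Add(O, Mul(Mul(2, x), Add(O, x))))) = Add(-14, Mul(2, Add(O, Mul(2, x, Add(O, x))))) = Add(-14, Add(Mul(2, O), Mul(4, x, Add(O, x)))) = Add(-14, Mul(2, O), Mul(4, x, Add(O, x))))
Add(290, Add(Mul(Function('K')(-2, d), 12), 11)) = Add(290, Add(Mul(Add(-14, Mul(2, -4), Mul(4, Pow(-2, 2)), Mul(4, -4, -2)), 12), 11)) = Add(290, Add(Mul(Add(-14, -8, Mul(4, 4), 32), 12), 11)) = Add(290, Add(Mul(Add(-14, -8, 16, 32), 12), 11)) = Add(290, Add(Mul(26, 12), 11)) = Add(290, Add(312, 11)) = Add(290, 323) = 613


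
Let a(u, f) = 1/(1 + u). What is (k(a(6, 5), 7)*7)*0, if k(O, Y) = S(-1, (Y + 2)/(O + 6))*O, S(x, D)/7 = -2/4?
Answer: 0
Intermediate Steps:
S(x, D) = -7/2 (S(x, D) = 7*(-2/4) = 7*(-2*¼) = 7*(-½) = -7/2)
k(O, Y) = -7*O/2
(k(a(6, 5), 7)*7)*0 = (-7/(2*(1 + 6))*7)*0 = (-7/2/7*7)*0 = (-7/2*⅐*7)*0 = -½*7*0 = -7/2*0 = 0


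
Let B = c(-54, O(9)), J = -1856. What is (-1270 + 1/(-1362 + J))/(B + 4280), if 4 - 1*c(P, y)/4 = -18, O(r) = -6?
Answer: -1362287/4685408 ≈ -0.29075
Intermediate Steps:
c(P, y) = 88 (c(P, y) = 16 - 4*(-18) = 16 + 72 = 88)
B = 88
(-1270 + 1/(-1362 + J))/(B + 4280) = (-1270 + 1/(-1362 - 1856))/(88 + 4280) = (-1270 + 1/(-3218))/4368 = (-1270 - 1/3218)*(1/4368) = -4086861/3218*1/4368 = -1362287/4685408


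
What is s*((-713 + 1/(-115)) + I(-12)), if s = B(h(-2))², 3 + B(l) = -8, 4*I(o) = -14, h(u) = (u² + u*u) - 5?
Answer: -19940437/230 ≈ -86698.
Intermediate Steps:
h(u) = -5 + 2*u² (h(u) = (u² + u²) - 5 = 2*u² - 5 = -5 + 2*u²)
I(o) = -7/2 (I(o) = (¼)*(-14) = -7/2)
B(l) = -11 (B(l) = -3 - 8 = -11)
s = 121 (s = (-11)² = 121)
s*((-713 + 1/(-115)) + I(-12)) = 121*((-713 + 1/(-115)) - 7/2) = 121*((-713 - 1/115) - 7/2) = 121*(-81996/115 - 7/2) = 121*(-164797/230) = -19940437/230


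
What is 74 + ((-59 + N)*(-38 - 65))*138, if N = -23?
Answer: 1165622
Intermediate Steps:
74 + ((-59 + N)*(-38 - 65))*138 = 74 + ((-59 - 23)*(-38 - 65))*138 = 74 - 82*(-103)*138 = 74 + 8446*138 = 74 + 1165548 = 1165622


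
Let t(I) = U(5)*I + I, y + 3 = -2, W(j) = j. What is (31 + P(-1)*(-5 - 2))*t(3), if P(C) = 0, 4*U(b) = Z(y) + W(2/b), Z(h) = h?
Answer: -279/20 ≈ -13.950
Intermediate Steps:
y = -5 (y = -3 - 2 = -5)
U(b) = -5/4 + 1/(2*b) (U(b) = (-5 + 2/b)/4 = -5/4 + 1/(2*b))
t(I) = -3*I/20 (t(I) = ((¼)*(2 - 5*5)/5)*I + I = ((¼)*(⅕)*(2 - 25))*I + I = ((¼)*(⅕)*(-23))*I + I = -23*I/20 + I = -3*I/20)
(31 + P(-1)*(-5 - 2))*t(3) = (31 + 0*(-5 - 2))*(-3/20*3) = (31 + 0*(-7))*(-9/20) = (31 + 0)*(-9/20) = 31*(-9/20) = -279/20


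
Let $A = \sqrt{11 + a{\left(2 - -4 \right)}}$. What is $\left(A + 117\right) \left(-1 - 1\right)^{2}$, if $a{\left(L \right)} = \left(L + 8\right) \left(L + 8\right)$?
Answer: $468 + 12 \sqrt{23} \approx 525.55$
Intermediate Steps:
$a{\left(L \right)} = \left(8 + L\right)^{2}$ ($a{\left(L \right)} = \left(8 + L\right) \left(8 + L\right) = \left(8 + L\right)^{2}$)
$A = 3 \sqrt{23}$ ($A = \sqrt{11 + \left(8 + \left(2 - -4\right)\right)^{2}} = \sqrt{11 + \left(8 + \left(2 + 4\right)\right)^{2}} = \sqrt{11 + \left(8 + 6\right)^{2}} = \sqrt{11 + 14^{2}} = \sqrt{11 + 196} = \sqrt{207} = 3 \sqrt{23} \approx 14.387$)
$\left(A + 117\right) \left(-1 - 1\right)^{2} = \left(3 \sqrt{23} + 117\right) \left(-1 - 1\right)^{2} = \left(117 + 3 \sqrt{23}\right) \left(-2\right)^{2} = \left(117 + 3 \sqrt{23}\right) 4 = 468 + 12 \sqrt{23}$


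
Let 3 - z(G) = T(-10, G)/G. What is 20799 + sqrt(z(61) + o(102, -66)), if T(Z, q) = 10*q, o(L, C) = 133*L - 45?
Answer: 20799 + sqrt(13514) ≈ 20915.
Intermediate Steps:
o(L, C) = -45 + 133*L
z(G) = -7 (z(G) = 3 - 10*G/G = 3 - 1*10 = 3 - 10 = -7)
20799 + sqrt(z(61) + o(102, -66)) = 20799 + sqrt(-7 + (-45 + 133*102)) = 20799 + sqrt(-7 + (-45 + 13566)) = 20799 + sqrt(-7 + 13521) = 20799 + sqrt(13514)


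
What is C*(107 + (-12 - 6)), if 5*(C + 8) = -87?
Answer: -11303/5 ≈ -2260.6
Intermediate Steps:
C = -127/5 (C = -8 + (⅕)*(-87) = -8 - 87/5 = -127/5 ≈ -25.400)
C*(107 + (-12 - 6)) = -127*(107 + (-12 - 6))/5 = -127*(107 - 18)/5 = -127/5*89 = -11303/5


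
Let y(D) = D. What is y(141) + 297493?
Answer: 297634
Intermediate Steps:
y(141) + 297493 = 141 + 297493 = 297634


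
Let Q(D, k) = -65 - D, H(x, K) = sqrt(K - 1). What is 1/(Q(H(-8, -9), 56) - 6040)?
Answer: I/(sqrt(10) - 6105*I) ≈ -0.0001638 + 8.4845e-8*I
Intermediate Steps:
H(x, K) = sqrt(-1 + K)
1/(Q(H(-8, -9), 56) - 6040) = 1/((-65 - sqrt(-1 - 9)) - 6040) = 1/((-65 - sqrt(-10)) - 6040) = 1/((-65 - I*sqrt(10)) - 6040) = 1/(-6105 - I*sqrt(10))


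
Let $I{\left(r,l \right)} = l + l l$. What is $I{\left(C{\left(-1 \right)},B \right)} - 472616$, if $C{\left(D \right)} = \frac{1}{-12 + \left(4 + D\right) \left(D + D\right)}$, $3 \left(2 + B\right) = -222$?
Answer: $-466916$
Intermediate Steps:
$B = -76$ ($B = -2 + \frac{1}{3} \left(-222\right) = -2 - 74 = -76$)
$C{\left(D \right)} = \frac{1}{-12 + 2 D \left(4 + D\right)}$ ($C{\left(D \right)} = \frac{1}{-12 + \left(4 + D\right) 2 D} = \frac{1}{-12 + 2 D \left(4 + D\right)}$)
$I{\left(r,l \right)} = l + l^{2}$
$I{\left(C{\left(-1 \right)},B \right)} - 472616 = - 76 \left(1 - 76\right) - 472616 = \left(-76\right) \left(-75\right) - 472616 = 5700 - 472616 = -466916$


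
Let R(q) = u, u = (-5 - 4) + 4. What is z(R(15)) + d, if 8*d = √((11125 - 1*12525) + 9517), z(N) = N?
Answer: -5 + √8117/8 ≈ 6.2618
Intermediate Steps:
u = -5 (u = -9 + 4 = -5)
R(q) = -5
d = √8117/8 (d = √((11125 - 1*12525) + 9517)/8 = √((11125 - 12525) + 9517)/8 = √(-1400 + 9517)/8 = √8117/8 ≈ 11.262)
z(R(15)) + d = -5 + √8117/8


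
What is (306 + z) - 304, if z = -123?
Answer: -121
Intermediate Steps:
(306 + z) - 304 = (306 - 123) - 304 = 183 - 304 = -121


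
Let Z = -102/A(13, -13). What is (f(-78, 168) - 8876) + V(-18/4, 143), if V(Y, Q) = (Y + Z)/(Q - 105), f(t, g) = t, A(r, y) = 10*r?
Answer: -44233447/4940 ≈ -8954.1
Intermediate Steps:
Z = -51/65 (Z = -102/(10*13) = -102/130 = -102*1/130 = -51/65 ≈ -0.78462)
V(Y, Q) = (-51/65 + Y)/(-105 + Q) (V(Y, Q) = (Y - 51/65)/(Q - 105) = (-51/65 + Y)/(-105 + Q))
(f(-78, 168) - 8876) + V(-18/4, 143) = (-78 - 8876) + (-51/65 - 18/4)/(-105 + 143) = -8954 + (-51/65 - 18*¼)/38 = -8954 + (-51/65 - 9/2)/38 = -8954 + (1/38)*(-687/130) = -8954 - 687/4940 = -44233447/4940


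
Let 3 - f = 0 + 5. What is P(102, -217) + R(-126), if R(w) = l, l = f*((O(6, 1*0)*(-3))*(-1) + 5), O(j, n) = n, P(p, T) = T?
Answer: -227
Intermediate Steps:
f = -2 (f = 3 - (0 + 5) = 3 - 1*5 = 3 - 5 = -2)
l = -10 (l = -2*(((1*0)*(-3))*(-1) + 5) = -2*((0*(-3))*(-1) + 5) = -2*(0*(-1) + 5) = -2*(0 + 5) = -2*5 = -10)
R(w) = -10
P(102, -217) + R(-126) = -217 - 10 = -227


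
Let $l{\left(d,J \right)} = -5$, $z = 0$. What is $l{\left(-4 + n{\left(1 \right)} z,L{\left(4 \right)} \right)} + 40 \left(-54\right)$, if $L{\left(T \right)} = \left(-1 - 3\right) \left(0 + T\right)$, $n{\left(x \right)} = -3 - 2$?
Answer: $-2165$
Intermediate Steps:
$n{\left(x \right)} = -5$
$L{\left(T \right)} = - 4 T$
$l{\left(-4 + n{\left(1 \right)} z,L{\left(4 \right)} \right)} + 40 \left(-54\right) = -5 + 40 \left(-54\right) = -5 - 2160 = -2165$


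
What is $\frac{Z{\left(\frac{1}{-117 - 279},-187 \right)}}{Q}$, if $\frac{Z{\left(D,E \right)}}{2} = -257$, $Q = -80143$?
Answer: $\frac{514}{80143} \approx 0.0064135$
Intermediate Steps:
$Z{\left(D,E \right)} = -514$ ($Z{\left(D,E \right)} = 2 \left(-257\right) = -514$)
$\frac{Z{\left(\frac{1}{-117 - 279},-187 \right)}}{Q} = - \frac{514}{-80143} = \left(-514\right) \left(- \frac{1}{80143}\right) = \frac{514}{80143}$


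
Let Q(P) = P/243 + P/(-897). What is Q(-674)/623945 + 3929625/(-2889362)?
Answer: -25449419104248287/18712322230828590 ≈ -1.3600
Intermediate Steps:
Q(P) = 218*P/72657 (Q(P) = P*(1/243) + P*(-1/897) = P/243 - P/897 = 218*P/72657)
Q(-674)/623945 + 3929625/(-2889362) = ((218/72657)*(-674))/623945 + 3929625/(-2889362) = -146932/72657*1/623945 + 3929625*(-1/2889362) = -146932/45333971865 - 561375/412766 = -25449419104248287/18712322230828590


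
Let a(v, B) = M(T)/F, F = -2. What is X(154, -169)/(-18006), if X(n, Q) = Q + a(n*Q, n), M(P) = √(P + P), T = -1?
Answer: 169/18006 + I*√2/36012 ≈ 0.0093858 + 3.9271e-5*I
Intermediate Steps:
M(P) = √2*√P (M(P) = √(2*P) = √2*√P)
a(v, B) = -I*√2/2 (a(v, B) = (√2*√(-1))/(-2) = (√2*I)*(-½) = (I*√2)*(-½) = -I*√2/2)
X(n, Q) = Q - I*√2/2
X(154, -169)/(-18006) = (-169 - I*√2/2)/(-18006) = (-169 - I*√2/2)*(-1/18006) = 169/18006 + I*√2/36012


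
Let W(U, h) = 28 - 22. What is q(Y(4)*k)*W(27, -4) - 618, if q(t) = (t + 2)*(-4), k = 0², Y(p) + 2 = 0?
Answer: -666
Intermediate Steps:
Y(p) = -2 (Y(p) = -2 + 0 = -2)
W(U, h) = 6
k = 0
q(t) = -8 - 4*t (q(t) = (2 + t)*(-4) = -8 - 4*t)
q(Y(4)*k)*W(27, -4) - 618 = (-8 - (-8)*0)*6 - 618 = (-8 - 4*0)*6 - 618 = (-8 + 0)*6 - 618 = -8*6 - 618 = -48 - 618 = -666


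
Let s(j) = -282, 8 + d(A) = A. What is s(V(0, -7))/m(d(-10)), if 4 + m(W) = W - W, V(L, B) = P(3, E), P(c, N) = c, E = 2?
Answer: 141/2 ≈ 70.500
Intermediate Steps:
d(A) = -8 + A
V(L, B) = 3
m(W) = -4 (m(W) = -4 + (W - W) = -4 + 0 = -4)
s(V(0, -7))/m(d(-10)) = -282/(-4) = -282*(-1/4) = 141/2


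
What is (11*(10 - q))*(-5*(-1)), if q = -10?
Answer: 1100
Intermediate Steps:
(11*(10 - q))*(-5*(-1)) = (11*(10 - 1*(-10)))*(-5*(-1)) = (11*(10 + 10))*5 = (11*20)*5 = 220*5 = 1100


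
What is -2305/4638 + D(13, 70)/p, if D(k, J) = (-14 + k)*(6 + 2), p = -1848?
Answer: -175939/357126 ≈ -0.49265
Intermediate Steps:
D(k, J) = -112 + 8*k (D(k, J) = (-14 + k)*8 = -112 + 8*k)
-2305/4638 + D(13, 70)/p = -2305/4638 + (-112 + 8*13)/(-1848) = -2305*1/4638 + (-112 + 104)*(-1/1848) = -2305/4638 - 8*(-1/1848) = -2305/4638 + 1/231 = -175939/357126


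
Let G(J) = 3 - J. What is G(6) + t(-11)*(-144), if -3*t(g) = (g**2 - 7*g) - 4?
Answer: 9309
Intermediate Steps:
t(g) = 4/3 - g**2/3 + 7*g/3 (t(g) = -((g**2 - 7*g) - 4)/3 = -(-4 + g**2 - 7*g)/3 = 4/3 - g**2/3 + 7*g/3)
G(6) + t(-11)*(-144) = (3 - 1*6) + (4/3 - 1/3*(-11)**2 + (7/3)*(-11))*(-144) = (3 - 6) + (4/3 - 1/3*121 - 77/3)*(-144) = -3 + (4/3 - 121/3 - 77/3)*(-144) = -3 - 194/3*(-144) = -3 + 9312 = 9309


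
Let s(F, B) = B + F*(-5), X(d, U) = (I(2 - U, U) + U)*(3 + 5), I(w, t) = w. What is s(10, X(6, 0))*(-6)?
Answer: 204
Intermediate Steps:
X(d, U) = 16 (X(d, U) = ((2 - U) + U)*(3 + 5) = 2*8 = 16)
s(F, B) = B - 5*F
s(10, X(6, 0))*(-6) = (16 - 5*10)*(-6) = (16 - 50)*(-6) = -34*(-6) = 204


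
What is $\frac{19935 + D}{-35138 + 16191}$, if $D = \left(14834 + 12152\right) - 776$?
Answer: $- \frac{46145}{18947} \approx -2.4355$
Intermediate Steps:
$D = 26210$ ($D = 26986 - 776 = 26210$)
$\frac{19935 + D}{-35138 + 16191} = \frac{19935 + 26210}{-35138 + 16191} = \frac{46145}{-18947} = 46145 \left(- \frac{1}{18947}\right) = - \frac{46145}{18947}$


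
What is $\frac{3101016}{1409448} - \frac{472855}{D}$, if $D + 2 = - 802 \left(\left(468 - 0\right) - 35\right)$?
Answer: $\frac{72639506597}{20394007836} \approx 3.5618$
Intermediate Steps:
$D = -347268$ ($D = -2 - 802 \left(\left(468 - 0\right) - 35\right) = -2 - 802 \left(\left(468 + 0\right) - 35\right) = -2 - 802 \left(468 - 35\right) = -2 - 347266 = -347268$)
$\frac{3101016}{1409448} - \frac{472855}{D} = \frac{3101016}{1409448} - \frac{472855}{-347268} = 3101016 \cdot \frac{1}{1409448} - - \frac{472855}{347268} = \frac{129209}{58727} + \frac{472855}{347268} = \frac{72639506597}{20394007836}$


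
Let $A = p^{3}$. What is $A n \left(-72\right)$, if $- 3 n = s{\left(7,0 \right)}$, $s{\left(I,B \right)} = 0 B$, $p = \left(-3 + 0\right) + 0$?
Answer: $0$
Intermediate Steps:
$p = -3$ ($p = -3 + 0 = -3$)
$s{\left(I,B \right)} = 0$
$n = 0$ ($n = \left(- \frac{1}{3}\right) 0 = 0$)
$A = -27$ ($A = \left(-3\right)^{3} = -27$)
$A n \left(-72\right) = \left(-27\right) 0 \left(-72\right) = 0 \left(-72\right) = 0$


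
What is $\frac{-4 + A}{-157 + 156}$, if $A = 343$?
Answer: $-339$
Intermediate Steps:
$\frac{-4 + A}{-157 + 156} = \frac{-4 + 343}{-157 + 156} = \frac{339}{-1} = 339 \left(-1\right) = -339$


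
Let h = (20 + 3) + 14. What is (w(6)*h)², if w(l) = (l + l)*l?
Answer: 7096896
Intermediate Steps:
h = 37 (h = 23 + 14 = 37)
w(l) = 2*l² (w(l) = (2*l)*l = 2*l²)
(w(6)*h)² = ((2*6²)*37)² = ((2*36)*37)² = (72*37)² = 2664² = 7096896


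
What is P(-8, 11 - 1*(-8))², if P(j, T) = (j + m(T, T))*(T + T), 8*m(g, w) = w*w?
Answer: 31843449/16 ≈ 1.9902e+6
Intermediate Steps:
m(g, w) = w²/8 (m(g, w) = (w*w)/8 = w²/8)
P(j, T) = 2*T*(j + T²/8) (P(j, T) = (j + T²/8)*(T + T) = (j + T²/8)*(2*T) = 2*T*(j + T²/8))
P(-8, 11 - 1*(-8))² = ((11 - 1*(-8))*((11 - 1*(-8))² + 8*(-8))/4)² = ((11 + 8)*((11 + 8)² - 64)/4)² = ((¼)*19*(19² - 64))² = ((¼)*19*(361 - 64))² = ((¼)*19*297)² = (5643/4)² = 31843449/16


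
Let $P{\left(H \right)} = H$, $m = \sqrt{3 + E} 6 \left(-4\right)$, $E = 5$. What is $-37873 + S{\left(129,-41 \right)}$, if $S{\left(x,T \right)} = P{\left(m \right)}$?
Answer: $-37873 - 48 \sqrt{2} \approx -37941.0$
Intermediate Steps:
$m = - 48 \sqrt{2}$ ($m = \sqrt{3 + 5} \cdot 6 \left(-4\right) = \sqrt{8} \cdot 6 \left(-4\right) = 2 \sqrt{2} \cdot 6 \left(-4\right) = 12 \sqrt{2} \left(-4\right) = - 48 \sqrt{2} \approx -67.882$)
$S{\left(x,T \right)} = - 48 \sqrt{2}$
$-37873 + S{\left(129,-41 \right)} = -37873 - 48 \sqrt{2}$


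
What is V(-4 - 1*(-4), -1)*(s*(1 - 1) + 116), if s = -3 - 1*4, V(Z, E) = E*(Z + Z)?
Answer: 0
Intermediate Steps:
V(Z, E) = 2*E*Z (V(Z, E) = E*(2*Z) = 2*E*Z)
s = -7 (s = -3 - 4 = -7)
V(-4 - 1*(-4), -1)*(s*(1 - 1) + 116) = (2*(-1)*(-4 - 1*(-4)))*(-7*(1 - 1) + 116) = (2*(-1)*(-4 + 4))*(-7*0 + 116) = (2*(-1)*0)*(0 + 116) = 0*116 = 0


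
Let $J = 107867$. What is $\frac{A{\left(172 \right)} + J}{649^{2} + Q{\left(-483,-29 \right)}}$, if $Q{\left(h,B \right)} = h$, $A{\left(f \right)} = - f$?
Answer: $\frac{107695}{420718} \approx 0.25598$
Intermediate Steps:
$\frac{A{\left(172 \right)} + J}{649^{2} + Q{\left(-483,-29 \right)}} = \frac{\left(-1\right) 172 + 107867}{649^{2} - 483} = \frac{-172 + 107867}{421201 - 483} = \frac{107695}{420718}$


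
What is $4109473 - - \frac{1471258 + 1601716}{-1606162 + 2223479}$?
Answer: $\frac{2536850616915}{617317} \approx 4.1095 \cdot 10^{6}$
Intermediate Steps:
$4109473 - - \frac{1471258 + 1601716}{-1606162 + 2223479} = 4109473 - - \frac{3072974}{617317} = 4109473 + \frac{3072974}{617317} = \frac{2536850616915}{617317}$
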